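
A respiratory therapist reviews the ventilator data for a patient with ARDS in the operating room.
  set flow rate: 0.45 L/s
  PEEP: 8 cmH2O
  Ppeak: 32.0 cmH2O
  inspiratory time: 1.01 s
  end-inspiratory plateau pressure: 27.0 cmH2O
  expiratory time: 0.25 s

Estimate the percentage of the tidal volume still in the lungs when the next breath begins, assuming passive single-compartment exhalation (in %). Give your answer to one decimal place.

39.0

Vt = flow × Ti = 0.45 L/s × 1.01 s × 1000 mL/L = 454.5 mL.
R = (PIP − Pplat)/V̇ = (32.0 − 27.0) / 0.45 = 5.0/0.45 = 11.111 cmH2O·s/L.
C = Vt/(Pplat − PEEP) = 454.5 / (27.0 − 8) = 454.5/19.0 = 23.921 mL/cmH2O.
τ = R × C = 11.111 × 0.02392 L/cmH2O = 0.2658 s.
Fraction remaining at end-expiration = e^(−Te/τ) = e^(−0.25/0.2658) = 0.3904 → 39.04%.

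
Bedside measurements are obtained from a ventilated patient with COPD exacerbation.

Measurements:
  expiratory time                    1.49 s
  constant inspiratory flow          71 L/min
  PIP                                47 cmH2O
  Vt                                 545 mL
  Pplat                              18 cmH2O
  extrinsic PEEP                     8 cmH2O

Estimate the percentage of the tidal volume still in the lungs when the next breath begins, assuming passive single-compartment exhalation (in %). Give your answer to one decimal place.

Flow: 71 L/min ÷ 60 = 1.1833 L/s.
R = (PIP − Pplat)/V̇ = (47 − 18) / 1.1833 = 29.0/1.1833 = 24.508 cmH2O·s/L.
C = Vt/(Pplat − PEEP) = 545.0 / (18 − 8) = 545.0/10.0 = 54.5 mL/cmH2O.
τ = R × C = 24.508 × 0.0545 L/cmH2O = 1.336 s.
Fraction remaining at end-expiration = e^(−Te/τ) = e^(−1.49/1.336) = 0.3278 → 32.78%.

32.8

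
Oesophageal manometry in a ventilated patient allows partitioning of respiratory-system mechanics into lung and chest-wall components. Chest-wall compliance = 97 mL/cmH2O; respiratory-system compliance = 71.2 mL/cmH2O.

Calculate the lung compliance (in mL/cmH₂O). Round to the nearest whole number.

1/CL = 1/Crs − 1/Ccw.
1/CL = 1/71.2 − 1/97 = 0.003736.
CL = 267.67 mL/cmH2O.

268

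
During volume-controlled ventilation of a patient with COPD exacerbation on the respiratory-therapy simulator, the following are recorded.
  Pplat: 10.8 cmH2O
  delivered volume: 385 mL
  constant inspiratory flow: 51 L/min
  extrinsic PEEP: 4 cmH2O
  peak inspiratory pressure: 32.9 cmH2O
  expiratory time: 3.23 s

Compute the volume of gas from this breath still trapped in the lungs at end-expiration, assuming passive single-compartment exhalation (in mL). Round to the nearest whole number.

Flow: 51 L/min ÷ 60 = 0.85 L/s.
R = (PIP − Pplat)/V̇ = (32.9 − 10.8) / 0.85 = 22.1/0.85 = 26.0 cmH2O·s/L.
C = Vt/(Pplat − PEEP) = 385.0 / (10.8 − 4) = 385.0/6.8 = 56.618 mL/cmH2O.
τ = R × C = 26.0 × 0.05662 L/cmH2O = 1.472 s.
Fraction remaining = e^(−Te/τ) = e^(−3.23/1.472) = 0.1114.
Trapped volume = 385.0 × 0.1114 = 42.889 mL.

43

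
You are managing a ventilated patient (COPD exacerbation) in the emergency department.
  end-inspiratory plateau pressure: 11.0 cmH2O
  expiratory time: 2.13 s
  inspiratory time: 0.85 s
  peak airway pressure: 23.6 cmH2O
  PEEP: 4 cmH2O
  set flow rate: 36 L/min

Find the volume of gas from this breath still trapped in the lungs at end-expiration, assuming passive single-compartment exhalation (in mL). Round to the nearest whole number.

127

Flow: 36 L/min ÷ 60 = 0.6 L/s.
Vt = flow × Ti = 0.6 L/s × 0.85 s × 1000 mL/L = 510.0 mL.
R = (PIP − Pplat)/V̇ = (23.6 − 11.0) / 0.6 = 12.6/0.6 = 21.0 cmH2O·s/L.
C = Vt/(Pplat − PEEP) = 510.0 / (11.0 − 4) = 510.0/7.0 = 72.857 mL/cmH2O.
τ = R × C = 21.0 × 0.07286 L/cmH2O = 1.53 s.
Fraction remaining = e^(−Te/τ) = e^(−2.13/1.53) = 0.2485.
Trapped volume = 510.0 × 0.2485 = 126.74 mL.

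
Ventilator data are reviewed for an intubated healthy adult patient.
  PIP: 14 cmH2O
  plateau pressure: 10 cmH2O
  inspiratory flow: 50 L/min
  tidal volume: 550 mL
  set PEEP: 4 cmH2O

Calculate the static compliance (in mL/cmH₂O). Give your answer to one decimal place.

Cstat = Vt / (Pplat − PEEP) = 550 / (10 − 4) = 550 / 6.0 = 91.667 mL/cmH2O.

91.7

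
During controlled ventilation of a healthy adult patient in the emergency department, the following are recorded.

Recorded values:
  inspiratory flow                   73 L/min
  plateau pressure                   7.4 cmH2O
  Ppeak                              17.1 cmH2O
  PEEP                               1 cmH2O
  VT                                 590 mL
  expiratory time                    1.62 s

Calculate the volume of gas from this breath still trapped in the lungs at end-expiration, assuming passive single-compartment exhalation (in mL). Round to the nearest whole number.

65

Flow: 73 L/min ÷ 60 = 1.2167 L/s.
R = (PIP − Pplat)/V̇ = (17.1 − 7.4) / 1.2167 = 9.7/1.2167 = 7.972 cmH2O·s/L.
C = Vt/(Pplat − PEEP) = 590.0 / (7.4 − 1) = 590.0/6.4 = 92.188 mL/cmH2O.
τ = R × C = 7.972 × 0.09219 L/cmH2O = 0.7349 s.
Fraction remaining = e^(−Te/τ) = e^(−1.62/0.7349) = 0.1103.
Trapped volume = 590.0 × 0.1103 = 65.077 mL.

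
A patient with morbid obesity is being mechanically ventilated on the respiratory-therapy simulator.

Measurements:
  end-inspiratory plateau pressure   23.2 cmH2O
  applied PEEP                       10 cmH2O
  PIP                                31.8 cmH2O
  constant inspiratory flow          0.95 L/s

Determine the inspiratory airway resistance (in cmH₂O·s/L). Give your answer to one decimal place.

9.1

Raw = (PIP − Pplat) / flow = (31.8 − 23.2) / 0.95 = 8.6 / 0.95 = 9.053 cmH2O·s/L.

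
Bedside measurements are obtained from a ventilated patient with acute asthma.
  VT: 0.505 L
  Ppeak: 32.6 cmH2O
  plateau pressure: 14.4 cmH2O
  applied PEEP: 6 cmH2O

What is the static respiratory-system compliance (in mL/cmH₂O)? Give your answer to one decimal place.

Cstat = Vt / (Pplat − PEEP) = 505 / (14.4 − 6) = 505 / 8.4 = 60.119 mL/cmH2O.

60.1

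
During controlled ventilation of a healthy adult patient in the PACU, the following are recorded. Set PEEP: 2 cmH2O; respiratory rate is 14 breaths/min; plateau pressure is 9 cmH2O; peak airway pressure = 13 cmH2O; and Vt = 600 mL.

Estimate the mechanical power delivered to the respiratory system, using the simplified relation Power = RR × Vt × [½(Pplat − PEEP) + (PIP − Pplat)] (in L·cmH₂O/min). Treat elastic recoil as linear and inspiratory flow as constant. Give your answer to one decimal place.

Per-breath work = Vt × [½(Pplat−PEEP) + (PIP−Pplat)] = 0.600 × [0.5×7.0 + 4.0] = 0.600 × 7.5 = 4.5 L·cmH2O.
Power = 14 × 4.5 = 63.0 L·cmH2O/min.

63.0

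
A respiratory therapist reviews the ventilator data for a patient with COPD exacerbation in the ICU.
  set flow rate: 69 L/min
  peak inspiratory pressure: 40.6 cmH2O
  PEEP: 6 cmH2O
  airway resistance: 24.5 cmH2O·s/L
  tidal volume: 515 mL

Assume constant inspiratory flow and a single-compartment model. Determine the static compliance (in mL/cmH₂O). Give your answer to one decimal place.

Flow: 69 L/min ÷ 60 = 1.15 L/s.
Equation of motion (constant flow): PIP = Vt/C + R·V̇ + PEEP.
Vt/C = PIP − R·V̇ − PEEP = 40.6 − 24.5×1.15 − 6 = 40.6 − 28.175 − 6 = 6.425 cmH2O.
C = Vt / 6.425 = 515 / 6.425 = 80.156 mL/cmH2O.

80.2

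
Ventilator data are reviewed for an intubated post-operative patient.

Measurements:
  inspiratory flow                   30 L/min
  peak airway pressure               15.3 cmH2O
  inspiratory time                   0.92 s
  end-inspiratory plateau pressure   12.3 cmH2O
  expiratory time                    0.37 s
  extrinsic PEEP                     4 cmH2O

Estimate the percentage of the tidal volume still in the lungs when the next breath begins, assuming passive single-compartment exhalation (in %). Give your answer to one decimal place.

32.9

Flow: 30 L/min ÷ 60 = 0.5 L/s.
Vt = flow × Ti = 0.5 L/s × 0.92 s × 1000 mL/L = 460.0 mL.
R = (PIP − Pplat)/V̇ = (15.3 − 12.3) / 0.5 = 3.0/0.5 = 6.0 cmH2O·s/L.
C = Vt/(Pplat − PEEP) = 460.0 / (12.3 − 4) = 460.0/8.3 = 55.422 mL/cmH2O.
τ = R × C = 6.0 × 0.05542 L/cmH2O = 0.3325 s.
Fraction remaining at end-expiration = e^(−Te/τ) = e^(−0.37/0.3325) = 0.3286 → 32.86%.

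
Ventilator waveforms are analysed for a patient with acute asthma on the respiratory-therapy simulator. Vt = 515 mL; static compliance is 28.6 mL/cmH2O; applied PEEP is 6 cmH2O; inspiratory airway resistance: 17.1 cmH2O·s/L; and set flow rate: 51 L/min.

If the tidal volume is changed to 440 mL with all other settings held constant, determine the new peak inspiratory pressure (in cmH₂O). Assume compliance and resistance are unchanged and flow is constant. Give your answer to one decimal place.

35.9

Flow: 51 L/min ÷ 60 = 0.85 L/s.
PIP = Vt/C + R·V̇ + PEEP (constant-flow equation of motion).
Only the elastic term changes: ΔPIP = ΔVt / C = (440 − 515) / 28.6 = -2.622 cmH2O.
Original PIP = 515/28.6 + 17.1×0.85 + 6 = 38.542 cmH2O; new PIP = 38.542 + (-2.622) = 35.92 cmH2O.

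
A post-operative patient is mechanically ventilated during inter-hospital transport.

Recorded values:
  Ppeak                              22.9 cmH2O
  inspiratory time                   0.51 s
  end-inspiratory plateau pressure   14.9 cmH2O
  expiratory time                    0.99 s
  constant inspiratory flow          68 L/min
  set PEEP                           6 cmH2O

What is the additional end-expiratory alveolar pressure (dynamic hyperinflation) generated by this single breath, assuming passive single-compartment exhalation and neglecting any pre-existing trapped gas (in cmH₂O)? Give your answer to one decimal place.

Flow: 68 L/min ÷ 60 = 1.1333 L/s.
Vt = flow × Ti = 1.1333 L/s × 0.51 s × 1000 mL/L = 577.98 mL.
R = (PIP − Pplat)/V̇ = (22.9 − 14.9) / 1.1333 = 8.0/1.1333 = 7.059 cmH2O·s/L.
C = Vt/(Pplat − PEEP) = 577.98 / (14.9 − 6) = 577.98/8.9 = 64.942 mL/cmH2O.
τ = R × C = 7.059 × 0.06494 L/cmH2O = 0.4584 s.
Fraction remaining = e^(−Te/τ) = e^(−0.99/0.4584) = 0.1154; trapped volume = 577.98 × 0.1154 = 66.699 mL.
Additional alveolar pressure from trapping ≈ V_trapped / C = 66.699 / 64.942 = 1.027 cmH2O.

1.0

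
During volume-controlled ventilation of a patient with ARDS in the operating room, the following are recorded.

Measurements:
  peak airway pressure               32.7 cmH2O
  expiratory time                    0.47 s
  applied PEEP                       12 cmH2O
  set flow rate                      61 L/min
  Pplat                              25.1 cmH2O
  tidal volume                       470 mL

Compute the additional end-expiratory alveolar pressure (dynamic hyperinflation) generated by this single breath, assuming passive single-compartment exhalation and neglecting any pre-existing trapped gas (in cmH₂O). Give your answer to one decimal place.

Flow: 61 L/min ÷ 60 = 1.0167 L/s.
R = (PIP − Pplat)/V̇ = (32.7 − 25.1) / 1.0167 = 7.6/1.0167 = 7.475 cmH2O·s/L.
C = Vt/(Pplat − PEEP) = 470.0 / (25.1 − 12) = 470.0/13.1 = 35.878 mL/cmH2O.
τ = R × C = 7.475 × 0.03588 L/cmH2O = 0.2682 s.
Fraction remaining = e^(−Te/τ) = e^(−0.47/0.2682) = 0.1734; trapped volume = 470.0 × 0.1734 = 81.498 mL.
Additional alveolar pressure from trapping ≈ V_trapped / C = 81.498 / 35.878 = 2.272 cmH2O.

2.3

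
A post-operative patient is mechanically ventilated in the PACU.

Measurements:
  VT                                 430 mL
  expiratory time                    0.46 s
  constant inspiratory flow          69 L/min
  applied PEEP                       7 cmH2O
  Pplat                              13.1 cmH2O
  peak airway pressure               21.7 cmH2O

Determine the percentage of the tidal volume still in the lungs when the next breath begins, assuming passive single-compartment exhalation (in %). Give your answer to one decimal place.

Flow: 69 L/min ÷ 60 = 1.15 L/s.
R = (PIP − Pplat)/V̇ = (21.7 − 13.1) / 1.15 = 8.6/1.15 = 7.478 cmH2O·s/L.
C = Vt/(Pplat − PEEP) = 430.0 / (13.1 − 7) = 430.0/6.1 = 70.492 mL/cmH2O.
τ = R × C = 7.478 × 0.07049 L/cmH2O = 0.5271 s.
Fraction remaining at end-expiration = e^(−Te/τ) = e^(−0.46/0.5271) = 0.4178 → 41.78%.

41.8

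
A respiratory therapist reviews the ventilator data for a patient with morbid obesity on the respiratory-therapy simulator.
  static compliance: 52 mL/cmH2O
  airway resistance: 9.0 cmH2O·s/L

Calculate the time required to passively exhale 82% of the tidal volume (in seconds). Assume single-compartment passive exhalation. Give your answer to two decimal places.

0.80

τ = R × C = 9.0 × 52 mL/cmH2O = 9.0 × 0.052 L/cmH2O = 0.468 s.
Exhaled fraction f = 1 − e^(−t/τ) → t = −τ·ln(1 − f) = −0.468·ln(0.18) = 0.8025 s.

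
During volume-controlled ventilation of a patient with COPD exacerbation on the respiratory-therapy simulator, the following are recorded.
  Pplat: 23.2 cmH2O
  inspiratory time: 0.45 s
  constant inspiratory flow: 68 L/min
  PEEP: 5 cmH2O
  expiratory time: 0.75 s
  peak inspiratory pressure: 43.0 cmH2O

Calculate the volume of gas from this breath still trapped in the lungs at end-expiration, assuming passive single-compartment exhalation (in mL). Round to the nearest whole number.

Flow: 68 L/min ÷ 60 = 1.1333 L/s.
Vt = flow × Ti = 1.1333 L/s × 0.45 s × 1000 mL/L = 509.99 mL.
R = (PIP − Pplat)/V̇ = (43.0 − 23.2) / 1.1333 = 19.8/1.1333 = 17.471 cmH2O·s/L.
C = Vt/(Pplat − PEEP) = 509.99 / (23.2 − 5) = 509.99/18.2 = 28.021 mL/cmH2O.
τ = R × C = 17.471 × 0.02802 L/cmH2O = 0.4895 s.
Fraction remaining = e^(−Te/τ) = e^(−0.75/0.4895) = 0.2161.
Trapped volume = 509.99 × 0.2161 = 110.21 mL.

110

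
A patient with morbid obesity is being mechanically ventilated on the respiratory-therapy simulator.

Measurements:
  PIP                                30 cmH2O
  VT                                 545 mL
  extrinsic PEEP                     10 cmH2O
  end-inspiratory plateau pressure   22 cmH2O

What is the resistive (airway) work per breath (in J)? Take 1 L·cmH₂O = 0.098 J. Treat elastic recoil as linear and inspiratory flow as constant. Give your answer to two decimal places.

With constant inspiratory flow the resistive pressure is constant at PIP − Pplat = 30 − 22 = 8.0 cmH2O, so resistive work = 8.0 × 0.545 = 4.36 L·cmH2O.
× 0.098 J/(L·cmH2O) → 0.4273 J.

0.43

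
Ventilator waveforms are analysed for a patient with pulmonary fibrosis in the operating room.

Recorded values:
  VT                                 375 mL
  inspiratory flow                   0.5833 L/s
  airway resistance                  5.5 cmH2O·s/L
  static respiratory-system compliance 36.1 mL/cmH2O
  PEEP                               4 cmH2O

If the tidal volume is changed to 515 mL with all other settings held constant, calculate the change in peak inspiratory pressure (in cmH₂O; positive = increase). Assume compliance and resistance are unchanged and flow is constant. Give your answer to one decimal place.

PIP = Vt/C + R·V̇ + PEEP (constant-flow equation of motion).
Only the elastic term changes: ΔPIP = ΔVt / C = (515 − 375) / 36.1 = 3.878 cmH2O.

3.9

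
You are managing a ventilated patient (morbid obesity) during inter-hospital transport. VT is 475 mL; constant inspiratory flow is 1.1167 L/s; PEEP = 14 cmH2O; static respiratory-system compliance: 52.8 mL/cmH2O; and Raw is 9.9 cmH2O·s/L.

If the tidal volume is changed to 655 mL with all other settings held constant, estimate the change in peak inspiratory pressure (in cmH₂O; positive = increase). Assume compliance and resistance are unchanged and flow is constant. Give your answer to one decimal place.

PIP = Vt/C + R·V̇ + PEEP (constant-flow equation of motion).
Only the elastic term changes: ΔPIP = ΔVt / C = (655 − 475) / 52.8 = 3.409 cmH2O.

3.4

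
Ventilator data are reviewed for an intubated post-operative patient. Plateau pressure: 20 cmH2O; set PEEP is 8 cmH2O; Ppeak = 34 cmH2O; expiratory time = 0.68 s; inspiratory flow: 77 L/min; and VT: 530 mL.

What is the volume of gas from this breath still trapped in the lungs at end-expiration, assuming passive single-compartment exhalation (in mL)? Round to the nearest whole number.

129

Flow: 77 L/min ÷ 60 = 1.2833 L/s.
R = (PIP − Pplat)/V̇ = (34 − 20) / 1.2833 = 14.0/1.2833 = 10.909 cmH2O·s/L.
C = Vt/(Pplat − PEEP) = 530.0 / (20 − 8) = 530.0/12.0 = 44.167 mL/cmH2O.
τ = R × C = 10.909 × 0.04417 L/cmH2O = 0.4819 s.
Fraction remaining = e^(−Te/τ) = e^(−0.68/0.4819) = 0.2439.
Trapped volume = 530.0 × 0.2439 = 129.27 mL.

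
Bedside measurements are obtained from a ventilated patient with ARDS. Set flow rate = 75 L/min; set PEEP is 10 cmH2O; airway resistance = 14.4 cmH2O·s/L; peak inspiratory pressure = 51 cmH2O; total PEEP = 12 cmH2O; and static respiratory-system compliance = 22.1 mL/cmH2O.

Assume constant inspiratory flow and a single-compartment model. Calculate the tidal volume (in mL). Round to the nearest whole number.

464

Flow: 75 L/min ÷ 60 = 1.25 L/s.
Total PEEP = 12 cmH2O (set 10 + intrinsic 2); this is the baseline alveolar pressure.
Equation of motion (constant flow): PIP = Vt/C + R·V̇ + PEEP.
Vt/C = PIP − R·V̇ − PEEP = 51 − 18.0 − 12 = 21.0 cmH2O.
Vt = C × 21.0 = 22.1 × 21.0 = 464.1 mL.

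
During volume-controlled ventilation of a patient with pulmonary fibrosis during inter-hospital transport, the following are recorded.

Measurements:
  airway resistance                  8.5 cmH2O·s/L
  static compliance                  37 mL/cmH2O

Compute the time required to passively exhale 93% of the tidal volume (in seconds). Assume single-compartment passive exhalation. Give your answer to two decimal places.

0.84

τ = R × C = 8.5 × 37 mL/cmH2O = 8.5 × 0.037 L/cmH2O = 0.3145 s.
Exhaled fraction f = 1 − e^(−t/τ) → t = −τ·ln(1 − f) = −0.3145·ln(0.07) = 0.8363 s.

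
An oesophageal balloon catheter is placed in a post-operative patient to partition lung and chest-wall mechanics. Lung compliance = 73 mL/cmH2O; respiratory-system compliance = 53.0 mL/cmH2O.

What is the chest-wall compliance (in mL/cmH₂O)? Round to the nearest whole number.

1/Ccw = 1/Crs − 1/CL.
1/Ccw = 1/53.0 − 1/73 = 0.005169.
Ccw = 193.46 mL/cmH2O.

193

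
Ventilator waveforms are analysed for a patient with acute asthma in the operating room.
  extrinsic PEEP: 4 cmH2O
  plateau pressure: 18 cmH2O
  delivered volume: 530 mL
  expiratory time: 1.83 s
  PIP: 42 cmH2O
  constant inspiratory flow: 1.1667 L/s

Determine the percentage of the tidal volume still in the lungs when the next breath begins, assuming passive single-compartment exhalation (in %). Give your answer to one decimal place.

9.5

R = (PIP − Pplat)/V̇ = (42 − 18) / 1.1667 = 24.0/1.1667 = 20.571 cmH2O·s/L.
C = Vt/(Pplat − PEEP) = 530.0 / (18 − 4) = 530.0/14.0 = 37.857 mL/cmH2O.
τ = R × C = 20.571 × 0.03786 L/cmH2O = 0.7788 s.
Fraction remaining at end-expiration = e^(−Te/τ) = e^(−1.83/0.7788) = 0.09539 → 9.539%.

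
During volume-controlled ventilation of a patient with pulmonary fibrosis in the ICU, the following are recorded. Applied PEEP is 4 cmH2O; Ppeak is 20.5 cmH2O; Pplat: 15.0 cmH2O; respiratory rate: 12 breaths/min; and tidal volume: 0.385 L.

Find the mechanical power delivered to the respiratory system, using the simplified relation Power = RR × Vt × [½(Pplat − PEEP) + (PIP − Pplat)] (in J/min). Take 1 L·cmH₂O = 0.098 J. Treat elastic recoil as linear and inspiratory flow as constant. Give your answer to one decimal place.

5.0

Per-breath work = Vt × [½(Pplat−PEEP) + (PIP−Pplat)] = 0.385 × [0.5×11.0 + 5.5] = 0.385 × 11.0 = 4.235 L·cmH2O.
Power = 12 × 4.235 = 50.82 L·cmH2O/min.
× 0.098 J/(L·cmH2O) → 4.98 J/min.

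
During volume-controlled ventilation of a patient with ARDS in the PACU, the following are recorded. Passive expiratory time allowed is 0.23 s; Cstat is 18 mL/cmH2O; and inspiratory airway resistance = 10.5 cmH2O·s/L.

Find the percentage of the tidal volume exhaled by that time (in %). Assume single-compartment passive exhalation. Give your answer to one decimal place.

70.4

τ = R × C = 10.5 × 18 mL/cmH2O = 10.5 × 0.018 L/cmH2O = 0.189 s.
Passive exhalation: V(t)/V₀ = e^(−t/τ) = e^(−0.23/0.189) = 0.2961.
Fraction exhaled = 1 − 0.2961 = 0.7039 → 70.39%.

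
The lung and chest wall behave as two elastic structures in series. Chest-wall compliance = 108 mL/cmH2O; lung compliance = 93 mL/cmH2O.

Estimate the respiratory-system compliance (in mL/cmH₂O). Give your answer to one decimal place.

50.0

Lung and chest wall are elastances in series: 1/Crs = 1/CL + 1/Ccw.
1/Crs = 1/93 + 1/108 = 0.02001.
Crs = 49.975 mL/cmH2O.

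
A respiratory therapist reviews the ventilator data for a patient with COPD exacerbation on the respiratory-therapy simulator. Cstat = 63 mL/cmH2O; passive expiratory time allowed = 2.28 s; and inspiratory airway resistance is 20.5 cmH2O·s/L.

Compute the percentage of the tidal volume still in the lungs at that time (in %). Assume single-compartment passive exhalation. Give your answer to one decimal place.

τ = R × C = 20.5 × 63 mL/cmH2O = 20.5 × 0.063 L/cmH2O = 1.292 s.
Passive exhalation: V(t)/V₀ = e^(−t/τ) = e^(−2.28/1.292) = 0.1712.
Fraction remaining = 0.1712 → 17.12%.

17.1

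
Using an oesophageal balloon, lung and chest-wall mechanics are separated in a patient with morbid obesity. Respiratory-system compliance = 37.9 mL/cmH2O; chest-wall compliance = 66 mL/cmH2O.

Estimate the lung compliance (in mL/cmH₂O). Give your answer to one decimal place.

89.0

1/CL = 1/Crs − 1/Ccw.
1/CL = 1/37.9 − 1/66 = 0.01123.
CL = 89.047 mL/cmH2O.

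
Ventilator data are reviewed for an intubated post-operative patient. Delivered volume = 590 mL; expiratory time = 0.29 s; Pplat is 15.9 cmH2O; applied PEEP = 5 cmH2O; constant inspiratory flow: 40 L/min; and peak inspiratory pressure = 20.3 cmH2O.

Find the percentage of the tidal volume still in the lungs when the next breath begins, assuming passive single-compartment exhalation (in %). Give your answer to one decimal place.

44.4

Flow: 40 L/min ÷ 60 = 0.6667 L/s.
R = (PIP − Pplat)/V̇ = (20.3 − 15.9) / 0.6667 = 4.4/0.6667 = 6.6 cmH2O·s/L.
C = Vt/(Pplat − PEEP) = 590.0 / (15.9 − 5) = 590.0/10.9 = 54.128 mL/cmH2O.
τ = R × C = 6.6 × 0.05413 L/cmH2O = 0.3573 s.
Fraction remaining at end-expiration = e^(−Te/τ) = e^(−0.29/0.3573) = 0.4441 → 44.41%.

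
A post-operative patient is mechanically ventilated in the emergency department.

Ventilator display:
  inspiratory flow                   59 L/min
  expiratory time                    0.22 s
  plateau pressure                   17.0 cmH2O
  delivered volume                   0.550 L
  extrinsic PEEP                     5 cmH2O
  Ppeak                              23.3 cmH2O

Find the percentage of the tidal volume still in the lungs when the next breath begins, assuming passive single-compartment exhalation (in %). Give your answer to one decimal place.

Flow: 59 L/min ÷ 60 = 0.9833 L/s.
R = (PIP − Pplat)/V̇ = (23.3 − 17.0) / 0.9833 = 6.3/0.9833 = 6.407 cmH2O·s/L.
C = Vt/(Pplat − PEEP) = 550.0 / (17.0 − 5) = 550.0/12.0 = 45.833 mL/cmH2O.
τ = R × C = 6.407 × 0.04583 L/cmH2O = 0.2936 s.
Fraction remaining at end-expiration = e^(−Te/τ) = e^(−0.22/0.2936) = 0.4727 → 47.27%.

47.3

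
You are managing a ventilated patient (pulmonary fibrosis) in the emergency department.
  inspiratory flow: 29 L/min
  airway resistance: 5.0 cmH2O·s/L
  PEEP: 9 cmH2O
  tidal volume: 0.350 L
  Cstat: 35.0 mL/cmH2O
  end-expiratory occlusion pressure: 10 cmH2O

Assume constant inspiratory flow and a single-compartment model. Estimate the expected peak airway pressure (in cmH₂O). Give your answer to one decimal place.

22.4

Flow: 29 L/min ÷ 60 = 0.4833 L/s.
Total PEEP = 10 cmH2O (set 9 + intrinsic 1); this is the baseline alveolar pressure.
Equation of motion (constant flow): PIP = Vt/C + R·V̇ + PEEP.
PIP = 350/35.0 + 5.0×0.4833 + 10 = 10.0 + 2.417 + 10 = 22.417 cmH2O.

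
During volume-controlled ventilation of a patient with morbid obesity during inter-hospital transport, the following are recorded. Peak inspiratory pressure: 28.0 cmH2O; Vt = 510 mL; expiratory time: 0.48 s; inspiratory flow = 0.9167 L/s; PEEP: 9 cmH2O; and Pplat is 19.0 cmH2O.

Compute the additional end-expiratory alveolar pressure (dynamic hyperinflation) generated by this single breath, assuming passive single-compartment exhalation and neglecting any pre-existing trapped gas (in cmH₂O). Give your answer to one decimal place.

R = (PIP − Pplat)/V̇ = (28.0 − 19.0) / 0.9167 = 9.0/0.9167 = 9.818 cmH2O·s/L.
C = Vt/(Pplat − PEEP) = 510.0 / (19.0 − 9) = 510.0/10.0 = 51.0 mL/cmH2O.
τ = R × C = 9.818 × 0.051 L/cmH2O = 0.5007 s.
Fraction remaining = e^(−Te/τ) = e^(−0.48/0.5007) = 0.3834; trapped volume = 510.0 × 0.3834 = 195.53 mL.
Additional alveolar pressure from trapping ≈ V_trapped / C = 195.53 / 51.0 = 3.834 cmH2O.

3.8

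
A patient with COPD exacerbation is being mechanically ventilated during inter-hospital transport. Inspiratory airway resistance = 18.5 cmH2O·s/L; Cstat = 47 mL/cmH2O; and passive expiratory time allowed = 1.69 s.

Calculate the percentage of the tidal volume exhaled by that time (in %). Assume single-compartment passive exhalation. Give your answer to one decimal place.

85.7

τ = R × C = 18.5 × 47 mL/cmH2O = 18.5 × 0.047 L/cmH2O = 0.8695 s.
Passive exhalation: V(t)/V₀ = e^(−t/τ) = e^(−1.69/0.8695) = 0.1432.
Fraction exhaled = 1 − 0.1432 = 0.8568 → 85.68%.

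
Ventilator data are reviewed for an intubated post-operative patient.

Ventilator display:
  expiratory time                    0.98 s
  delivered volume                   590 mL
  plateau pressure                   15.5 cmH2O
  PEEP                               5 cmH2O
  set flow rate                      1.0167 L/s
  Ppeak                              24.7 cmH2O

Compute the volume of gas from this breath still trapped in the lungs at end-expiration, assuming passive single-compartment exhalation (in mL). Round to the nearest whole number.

R = (PIP − Pplat)/V̇ = (24.7 − 15.5) / 1.0167 = 9.2/1.0167 = 9.049 cmH2O·s/L.
C = Vt/(Pplat − PEEP) = 590.0 / (15.5 − 5) = 590.0/10.5 = 56.19 mL/cmH2O.
τ = R × C = 9.049 × 0.05619 L/cmH2O = 0.5085 s.
Fraction remaining = e^(−Te/τ) = e^(−0.98/0.5085) = 0.1455.
Trapped volume = 590.0 × 0.1455 = 85.845 mL.

86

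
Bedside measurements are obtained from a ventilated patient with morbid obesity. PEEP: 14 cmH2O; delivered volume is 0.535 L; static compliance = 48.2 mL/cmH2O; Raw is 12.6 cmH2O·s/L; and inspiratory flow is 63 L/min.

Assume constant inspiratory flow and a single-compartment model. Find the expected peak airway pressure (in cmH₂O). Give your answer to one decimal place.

38.3

Flow: 63 L/min ÷ 60 = 1.05 L/s.
Equation of motion (constant flow): PIP = Vt/C + R·V̇ + PEEP.
PIP = 535/48.2 + 12.6×1.05 + 14 = 11.1 + 13.23 + 14 = 38.33 cmH2O.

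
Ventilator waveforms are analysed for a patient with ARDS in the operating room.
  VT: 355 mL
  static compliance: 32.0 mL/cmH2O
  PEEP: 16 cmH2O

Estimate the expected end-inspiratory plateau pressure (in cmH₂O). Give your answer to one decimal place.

27.1

Pplat = PEEP + Vt / Cstat = 16 + 355 / 32.0 = 16 + 11.094 = 27.094 cmH2O.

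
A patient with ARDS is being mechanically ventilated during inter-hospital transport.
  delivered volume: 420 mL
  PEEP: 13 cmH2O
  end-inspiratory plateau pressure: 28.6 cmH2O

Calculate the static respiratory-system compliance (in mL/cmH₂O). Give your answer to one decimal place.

26.9

Cstat = Vt / (Pplat − PEEP) = 420 / (28.6 − 13) = 420 / 15.6 = 26.923 mL/cmH2O.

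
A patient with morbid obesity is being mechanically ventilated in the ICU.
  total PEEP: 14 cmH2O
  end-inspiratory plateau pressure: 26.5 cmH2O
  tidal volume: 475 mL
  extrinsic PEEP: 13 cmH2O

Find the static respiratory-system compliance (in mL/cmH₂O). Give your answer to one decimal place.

38.0

End-expiratory occlusion gives total PEEP = 14 cmH2O (intrinsic PEEP = 14 − 13 = 1). Use total PEEP for the elastic gradient.
Cstat = Vt / (Pplat − PEEPtotal) = 475 / (26.5 − 14) = 475 / 12.5 = 38.0 mL/cmH2O.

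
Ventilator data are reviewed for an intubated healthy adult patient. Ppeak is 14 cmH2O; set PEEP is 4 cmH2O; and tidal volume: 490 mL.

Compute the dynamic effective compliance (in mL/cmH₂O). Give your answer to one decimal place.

49.0

Dynamic compliance = Vt / (PIP − PEEP) = 490 / (14 − 4) = 490 / 10.0 = 49.0 mL/cmH2O.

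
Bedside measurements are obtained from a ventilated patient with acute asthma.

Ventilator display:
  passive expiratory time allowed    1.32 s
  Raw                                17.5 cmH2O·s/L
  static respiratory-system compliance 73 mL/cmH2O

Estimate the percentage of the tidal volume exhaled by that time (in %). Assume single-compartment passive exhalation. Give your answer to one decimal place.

64.4

τ = R × C = 17.5 × 73 mL/cmH2O = 17.5 × 0.073 L/cmH2O = 1.278 s.
Passive exhalation: V(t)/V₀ = e^(−t/τ) = e^(−1.32/1.278) = 0.356.
Fraction exhaled = 1 − 0.356 = 0.644 → 64.4%.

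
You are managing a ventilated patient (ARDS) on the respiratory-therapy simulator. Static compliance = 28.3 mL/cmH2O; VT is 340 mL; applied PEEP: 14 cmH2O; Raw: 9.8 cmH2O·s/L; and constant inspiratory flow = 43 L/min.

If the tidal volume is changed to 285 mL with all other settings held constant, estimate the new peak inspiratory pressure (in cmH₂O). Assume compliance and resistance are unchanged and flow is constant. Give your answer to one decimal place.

31.1

Flow: 43 L/min ÷ 60 = 0.7167 L/s.
PIP = Vt/C + R·V̇ + PEEP (constant-flow equation of motion).
Only the elastic term changes: ΔPIP = ΔVt / C = (285 − 340) / 28.3 = -1.943 cmH2O.
Original PIP = 340/28.3 + 9.8×0.7167 + 14 = 33.038 cmH2O; new PIP = 33.038 + (-1.943) = 31.095 cmH2O.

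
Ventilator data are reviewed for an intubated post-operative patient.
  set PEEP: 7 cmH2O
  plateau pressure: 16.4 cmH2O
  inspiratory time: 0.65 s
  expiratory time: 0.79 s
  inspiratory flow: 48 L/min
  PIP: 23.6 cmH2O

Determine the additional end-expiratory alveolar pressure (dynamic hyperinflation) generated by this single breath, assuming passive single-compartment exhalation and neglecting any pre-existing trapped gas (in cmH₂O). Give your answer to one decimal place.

Flow: 48 L/min ÷ 60 = 0.8 L/s.
Vt = flow × Ti = 0.8 L/s × 0.65 s × 1000 mL/L = 520.0 mL.
R = (PIP − Pplat)/V̇ = (23.6 − 16.4) / 0.8 = 7.2/0.8 = 9.0 cmH2O·s/L.
C = Vt/(Pplat − PEEP) = 520.0 / (16.4 − 7) = 520.0/9.4 = 55.319 mL/cmH2O.
τ = R × C = 9.0 × 0.05532 L/cmH2O = 0.4979 s.
Fraction remaining = e^(−Te/τ) = e^(−0.79/0.4979) = 0.2046; trapped volume = 520.0 × 0.2046 = 106.39 mL.
Additional alveolar pressure from trapping ≈ V_trapped / C = 106.39 / 55.319 = 1.923 cmH2O.

1.9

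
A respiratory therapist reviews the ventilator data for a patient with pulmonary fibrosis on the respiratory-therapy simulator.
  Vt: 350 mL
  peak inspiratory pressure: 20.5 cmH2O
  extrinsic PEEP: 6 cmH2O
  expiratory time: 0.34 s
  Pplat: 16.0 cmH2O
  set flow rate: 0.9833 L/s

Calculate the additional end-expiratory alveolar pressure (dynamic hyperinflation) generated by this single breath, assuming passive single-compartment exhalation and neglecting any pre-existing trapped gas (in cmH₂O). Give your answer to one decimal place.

R = (PIP − Pplat)/V̇ = (20.5 − 16.0) / 0.9833 = 4.5/0.9833 = 4.576 cmH2O·s/L.
C = Vt/(Pplat − PEEP) = 350.0 / (16.0 − 6) = 350.0/10.0 = 35.0 mL/cmH2O.
τ = R × C = 4.576 × 0.035 L/cmH2O = 0.1602 s.
Fraction remaining = e^(−Te/τ) = e^(−0.34/0.1602) = 0.1198; trapped volume = 350.0 × 0.1198 = 41.93 mL.
Additional alveolar pressure from trapping ≈ V_trapped / C = 41.93 / 35.0 = 1.198 cmH2O.

1.2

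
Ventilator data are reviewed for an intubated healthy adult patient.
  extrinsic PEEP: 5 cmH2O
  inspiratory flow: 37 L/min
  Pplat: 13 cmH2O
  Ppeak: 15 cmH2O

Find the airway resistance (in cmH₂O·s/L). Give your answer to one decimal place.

Flow: 37 L/min ÷ 60 = 0.6167 L/s.
Raw = (PIP − Pplat) / flow = (15 − 13) / 0.6167 = 2.0 / 0.6167 = 3.243 cmH2O·s/L.

3.2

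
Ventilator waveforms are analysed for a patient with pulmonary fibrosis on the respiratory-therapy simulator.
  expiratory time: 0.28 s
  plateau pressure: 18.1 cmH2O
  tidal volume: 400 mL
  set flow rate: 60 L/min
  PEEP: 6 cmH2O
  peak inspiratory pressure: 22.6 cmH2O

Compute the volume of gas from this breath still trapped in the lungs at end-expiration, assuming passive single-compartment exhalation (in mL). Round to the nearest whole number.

Flow: 60 L/min ÷ 60 = 1 L/s.
R = (PIP − Pplat)/V̇ = (22.6 − 18.1) / 1 = 4.5/1 = 4.5 cmH2O·s/L.
C = Vt/(Pplat − PEEP) = 400.0 / (18.1 − 6) = 400.0/12.1 = 33.058 mL/cmH2O.
τ = R × C = 4.5 × 0.03306 L/cmH2O = 0.1488 s.
Fraction remaining = e^(−Te/τ) = e^(−0.28/0.1488) = 0.1523.
Trapped volume = 400.0 × 0.1523 = 60.92 mL.

61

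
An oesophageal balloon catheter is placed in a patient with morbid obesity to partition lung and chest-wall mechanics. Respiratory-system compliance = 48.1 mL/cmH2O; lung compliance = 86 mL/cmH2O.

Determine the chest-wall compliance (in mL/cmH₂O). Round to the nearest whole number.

109

1/Ccw = 1/Crs − 1/CL.
1/Ccw = 1/48.1 − 1/86 = 0.009162.
Ccw = 109.15 mL/cmH2O.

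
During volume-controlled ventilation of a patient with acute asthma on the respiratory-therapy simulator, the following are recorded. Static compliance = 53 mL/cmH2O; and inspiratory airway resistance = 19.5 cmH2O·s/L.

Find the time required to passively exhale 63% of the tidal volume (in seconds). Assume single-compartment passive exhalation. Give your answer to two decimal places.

1.03

τ = R × C = 19.5 × 53 mL/cmH2O = 19.5 × 0.053 L/cmH2O = 1.034 s.
Exhaled fraction f = 1 − e^(−t/τ) → t = −τ·ln(1 − f) = −1.034·ln(0.37) = 1.028 s.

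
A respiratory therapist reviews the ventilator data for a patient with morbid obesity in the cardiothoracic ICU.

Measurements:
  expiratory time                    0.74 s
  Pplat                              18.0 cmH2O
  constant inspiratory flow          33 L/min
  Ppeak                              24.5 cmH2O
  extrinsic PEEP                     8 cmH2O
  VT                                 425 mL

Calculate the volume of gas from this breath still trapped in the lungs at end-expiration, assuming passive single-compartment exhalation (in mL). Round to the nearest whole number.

97

Flow: 33 L/min ÷ 60 = 0.55 L/s.
R = (PIP − Pplat)/V̇ = (24.5 − 18.0) / 0.55 = 6.5/0.55 = 11.818 cmH2O·s/L.
C = Vt/(Pplat − PEEP) = 425.0 / (18.0 − 8) = 425.0/10.0 = 42.5 mL/cmH2O.
τ = R × C = 11.818 × 0.0425 L/cmH2O = 0.5023 s.
Fraction remaining = e^(−Te/τ) = e^(−0.74/0.5023) = 0.2292.
Trapped volume = 425.0 × 0.2292 = 97.41 mL.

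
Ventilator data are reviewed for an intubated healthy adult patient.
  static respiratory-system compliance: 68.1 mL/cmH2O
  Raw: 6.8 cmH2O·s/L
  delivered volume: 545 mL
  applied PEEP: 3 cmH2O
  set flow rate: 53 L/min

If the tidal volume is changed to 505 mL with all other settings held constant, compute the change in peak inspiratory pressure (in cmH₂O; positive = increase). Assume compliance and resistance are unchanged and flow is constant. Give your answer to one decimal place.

PIP = Vt/C + R·V̇ + PEEP (constant-flow equation of motion).
Only the elastic term changes: ΔPIP = ΔVt / C = (505 − 545) / 68.1 = -0.5874 cmH2O.

-0.6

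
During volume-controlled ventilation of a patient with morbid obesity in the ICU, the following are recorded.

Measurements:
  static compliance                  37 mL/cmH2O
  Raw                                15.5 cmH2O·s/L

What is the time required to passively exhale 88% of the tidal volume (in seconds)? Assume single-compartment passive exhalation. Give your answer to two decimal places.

1.22

τ = R × C = 15.5 × 37 mL/cmH2O = 15.5 × 0.037 L/cmH2O = 0.5735 s.
Exhaled fraction f = 1 − e^(−t/τ) → t = −τ·ln(1 − f) = −0.5735·ln(0.12) = 1.216 s.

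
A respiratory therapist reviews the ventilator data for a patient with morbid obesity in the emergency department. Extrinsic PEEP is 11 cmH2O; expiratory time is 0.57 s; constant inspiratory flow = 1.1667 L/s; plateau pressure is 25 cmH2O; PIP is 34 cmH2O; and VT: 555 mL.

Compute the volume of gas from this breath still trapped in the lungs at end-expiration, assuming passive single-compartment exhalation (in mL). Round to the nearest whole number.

86

R = (PIP − Pplat)/V̇ = (34 − 25) / 1.1667 = 9.0/1.1667 = 7.714 cmH2O·s/L.
C = Vt/(Pplat − PEEP) = 555.0 / (25 − 11) = 555.0/14.0 = 39.643 mL/cmH2O.
τ = R × C = 7.714 × 0.03964 L/cmH2O = 0.3058 s.
Fraction remaining = e^(−Te/τ) = e^(−0.57/0.3058) = 0.1551.
Trapped volume = 555.0 × 0.1551 = 86.081 mL.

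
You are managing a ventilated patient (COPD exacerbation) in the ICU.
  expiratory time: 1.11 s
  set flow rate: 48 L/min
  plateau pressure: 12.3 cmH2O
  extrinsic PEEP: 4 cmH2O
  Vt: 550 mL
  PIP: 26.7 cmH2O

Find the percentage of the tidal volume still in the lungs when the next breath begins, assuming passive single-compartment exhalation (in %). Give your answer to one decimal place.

39.4

Flow: 48 L/min ÷ 60 = 0.8 L/s.
R = (PIP − Pplat)/V̇ = (26.7 − 12.3) / 0.8 = 14.4/0.8 = 18.0 cmH2O·s/L.
C = Vt/(Pplat − PEEP) = 550.0 / (12.3 − 4) = 550.0/8.3 = 66.265 mL/cmH2O.
τ = R × C = 18.0 × 0.06627 L/cmH2O = 1.193 s.
Fraction remaining at end-expiration = e^(−Te/τ) = e^(−1.11/1.193) = 0.3944 → 39.44%.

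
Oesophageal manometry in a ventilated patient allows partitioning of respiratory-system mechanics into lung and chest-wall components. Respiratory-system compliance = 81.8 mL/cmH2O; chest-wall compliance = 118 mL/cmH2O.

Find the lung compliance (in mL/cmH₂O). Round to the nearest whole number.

1/CL = 1/Crs − 1/Ccw.
1/CL = 1/81.8 − 1/118 = 0.00375.
CL = 266.67 mL/cmH2O.

267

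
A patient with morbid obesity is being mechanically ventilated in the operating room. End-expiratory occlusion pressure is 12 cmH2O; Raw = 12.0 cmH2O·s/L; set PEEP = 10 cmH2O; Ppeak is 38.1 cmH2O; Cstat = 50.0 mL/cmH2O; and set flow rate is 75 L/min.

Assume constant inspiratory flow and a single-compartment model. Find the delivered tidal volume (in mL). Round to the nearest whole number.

555

Flow: 75 L/min ÷ 60 = 1.25 L/s.
Total PEEP = 12 cmH2O (set 10 + intrinsic 2); this is the baseline alveolar pressure.
Equation of motion (constant flow): PIP = Vt/C + R·V̇ + PEEP.
Vt/C = PIP − R·V̇ − PEEP = 38.1 − 15.0 − 12 = 11.1 cmH2O.
Vt = C × 11.1 = 50.0 × 11.1 = 555.0 mL.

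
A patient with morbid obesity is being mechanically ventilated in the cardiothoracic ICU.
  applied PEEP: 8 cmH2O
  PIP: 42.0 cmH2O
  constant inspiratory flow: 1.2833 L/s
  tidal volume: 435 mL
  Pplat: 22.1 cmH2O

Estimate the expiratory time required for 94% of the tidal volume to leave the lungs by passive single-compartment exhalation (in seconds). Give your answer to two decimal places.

1.35

R = (PIP − Pplat)/V̇ = (42.0 − 22.1) / 1.2833 = 19.9/1.2833 = 15.507 cmH2O·s/L.
C = Vt/(Pplat − PEEP) = 435.0 / (22.1 − 8) = 435.0/14.1 = 30.851 mL/cmH2O.
τ = R × C = 15.507 × 0.03085 L/cmH2O = 0.4784 s.
t = −τ·ln(1 − 0.94) = −0.4784·ln(0.06) = 1.346 s.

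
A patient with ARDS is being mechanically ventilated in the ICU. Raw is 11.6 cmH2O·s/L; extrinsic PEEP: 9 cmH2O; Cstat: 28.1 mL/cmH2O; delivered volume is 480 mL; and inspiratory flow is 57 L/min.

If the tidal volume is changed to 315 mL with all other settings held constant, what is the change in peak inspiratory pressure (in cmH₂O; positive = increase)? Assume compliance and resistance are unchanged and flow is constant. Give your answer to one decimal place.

-5.9

PIP = Vt/C + R·V̇ + PEEP (constant-flow equation of motion).
Only the elastic term changes: ΔPIP = ΔVt / C = (315 − 480) / 28.1 = -5.872 cmH2O.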